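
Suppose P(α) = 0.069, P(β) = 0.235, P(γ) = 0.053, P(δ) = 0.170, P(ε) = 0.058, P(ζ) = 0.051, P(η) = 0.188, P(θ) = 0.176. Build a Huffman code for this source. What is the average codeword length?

Repeatedly combine the two least-probable nodes; the expected code length is the sum of the merged weights.
merge 51/1000 + 53/1000 → 13/125
merge 29/500 + 69/1000 → 127/1000
merge 13/125 + 127/1000 → 231/1000
merge 17/100 + 22/125 → 173/500
merge 47/250 + 231/1000 → 419/1000
merge 47/200 + 173/500 → 581/1000
merge 419/1000 + 581/1000 → 1
L = 13/125 + 127/1000 + 231/1000 + 173/500 + 419/1000 + 581/1000 + 1 = 351/125 = 2.808 bits/symbol.

2.808 bits/symbol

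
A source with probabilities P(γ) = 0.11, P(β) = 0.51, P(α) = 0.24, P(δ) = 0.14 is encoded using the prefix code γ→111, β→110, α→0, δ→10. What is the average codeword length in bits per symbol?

2.38 bits/symbol

L̄ = Σ pᵢ·ℓᵢ = 0.11·3 + 0.51·3 + 0.24·1 + 0.14·2 = 2.38 bits/symbol.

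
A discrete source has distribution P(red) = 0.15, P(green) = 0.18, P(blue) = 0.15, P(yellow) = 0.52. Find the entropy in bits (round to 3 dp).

H = −Σ pᵢ log₂ pᵢ.
−0.15·log₂(0.15) = 0.4105
−0.18·log₂(0.18) = 0.4453
−0.15·log₂(0.15) = 0.4105
−0.52·log₂(0.52) = 0.4906
Sum ≈ 1.7570 → 1.757 bits.

1.757 bits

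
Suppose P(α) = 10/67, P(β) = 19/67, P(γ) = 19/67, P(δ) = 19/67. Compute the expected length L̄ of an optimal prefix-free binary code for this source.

Repeatedly combine the two least-probable nodes; the expected code length is the sum of the merged weights.
merge 10/67 + 19/67 → 29/67
merge 19/67 + 19/67 → 38/67
merge 29/67 + 38/67 → 1
L = 29/67 + 38/67 + 1 = 2 bits/symbol.

2 bits/symbol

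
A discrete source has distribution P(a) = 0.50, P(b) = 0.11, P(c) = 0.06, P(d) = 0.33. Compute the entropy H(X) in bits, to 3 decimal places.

H = −Σ pᵢ log₂ pᵢ.
−0.50·log₂(0.50) = 0.5000
−0.11·log₂(0.11) = 0.3503
−0.06·log₂(0.06) = 0.2435
−0.33·log₂(0.33) = 0.5278
Sum ≈ 1.6216 → 1.622 bits.

1.622 bits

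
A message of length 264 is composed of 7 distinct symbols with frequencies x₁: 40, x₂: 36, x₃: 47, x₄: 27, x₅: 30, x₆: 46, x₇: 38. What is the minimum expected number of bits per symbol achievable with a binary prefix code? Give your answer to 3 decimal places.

Probabilities are the counts divided by 264.
Repeatedly combine the two least-probable nodes; the expected code length is the sum of the merged weights.
merge 9/88 + 5/44 → 19/88
merge 3/22 + 19/132 → 37/132
merge 5/33 + 23/132 → 43/132
merge 47/264 + 19/88 → 13/33
merge 37/132 + 43/132 → 20/33
merge 13/33 + 20/33 → 1
L = 19/88 + 37/132 + 43/132 + 13/33 + 20/33 + 1 = 745/264 ≈ 2.822 bits/symbol.

2.822 bits/symbol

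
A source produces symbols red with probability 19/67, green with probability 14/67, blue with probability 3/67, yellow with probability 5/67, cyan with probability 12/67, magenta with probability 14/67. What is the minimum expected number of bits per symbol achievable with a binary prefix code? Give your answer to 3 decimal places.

Repeatedly combine the two least-probable nodes; the expected code length is the sum of the merged weights.
merge 3/67 + 5/67 → 8/67
merge 8/67 + 12/67 → 20/67
merge 14/67 + 14/67 → 28/67
merge 19/67 + 20/67 → 39/67
merge 28/67 + 39/67 → 1
L = 8/67 + 20/67 + 28/67 + 39/67 + 1 = 162/67 ≈ 2.418 bits/symbol.

2.418 bits/symbol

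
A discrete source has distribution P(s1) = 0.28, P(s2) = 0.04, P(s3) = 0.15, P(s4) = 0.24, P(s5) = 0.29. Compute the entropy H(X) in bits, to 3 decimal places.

H = −Σ pᵢ log₂ pᵢ.
−0.28·log₂(0.28) = 0.5142
−0.04·log₂(0.04) = 0.1858
−0.15·log₂(0.15) = 0.4105
−0.24·log₂(0.24) = 0.4941
−0.29·log₂(0.29) = 0.5179
Sum ≈ 2.1226 → 2.123 bits.

2.123 bits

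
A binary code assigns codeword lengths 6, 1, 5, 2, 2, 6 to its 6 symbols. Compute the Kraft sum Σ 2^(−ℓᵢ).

With common denominator 2^6 = 64: Σ 2^(−ℓᵢ) = 1/64 + 32/64 + 2/64 + 16/64 + 16/64 + 1/64 = 68/64 = 1.0625.

1.0625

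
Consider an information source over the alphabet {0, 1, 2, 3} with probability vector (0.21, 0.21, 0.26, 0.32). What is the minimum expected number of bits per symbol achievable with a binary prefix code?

2 bits/symbol

Repeatedly combine the two least-probable nodes; the expected code length is the sum of the merged weights.
merge 21/100 + 21/100 → 21/50
merge 13/50 + 8/25 → 29/50
merge 21/50 + 29/50 → 1
L = 21/50 + 29/50 + 1 = 2 bits/symbol.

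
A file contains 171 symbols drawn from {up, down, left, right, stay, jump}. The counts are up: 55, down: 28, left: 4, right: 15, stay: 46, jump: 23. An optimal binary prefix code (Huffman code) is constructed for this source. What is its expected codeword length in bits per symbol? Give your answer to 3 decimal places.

2.357 bits/symbol

Probabilities are the counts divided by 171.
Repeatedly combine the two least-probable nodes; the expected code length is the sum of the merged weights.
merge 4/171 + 5/57 → 1/9
merge 1/9 + 23/171 → 14/57
merge 28/171 + 14/57 → 70/171
merge 46/171 + 55/171 → 101/171
merge 70/171 + 101/171 → 1
L = 1/9 + 14/57 + 70/171 + 101/171 + 1 = 403/171 ≈ 2.357 bits/symbol.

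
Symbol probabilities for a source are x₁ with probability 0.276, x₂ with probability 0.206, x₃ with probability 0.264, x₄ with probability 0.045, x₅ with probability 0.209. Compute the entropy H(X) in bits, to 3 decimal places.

H = −Σ pᵢ log₂ pᵢ.
−0.276·log₂(0.276) = 0.5126
−0.206·log₂(0.206) = 0.4695
−0.264·log₂(0.264) = 0.5072
−0.045·log₂(0.045) = 0.2013
−0.209·log₂(0.209) = 0.4720
Sum ≈ 2.1627 → 2.163 bits.

2.163 bits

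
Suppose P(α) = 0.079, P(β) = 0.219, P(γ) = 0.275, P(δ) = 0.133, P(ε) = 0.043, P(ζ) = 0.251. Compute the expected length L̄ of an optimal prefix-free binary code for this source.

Repeatedly combine the two least-probable nodes; the expected code length is the sum of the merged weights.
merge 43/1000 + 79/1000 → 61/500
merge 61/500 + 133/1000 → 51/200
merge 219/1000 + 251/1000 → 47/100
merge 51/200 + 11/40 → 53/100
merge 47/100 + 53/100 → 1
L = 61/500 + 51/200 + 47/100 + 53/100 + 1 = 2377/1000 = 2.377 bits/symbol.

2.377 bits/symbol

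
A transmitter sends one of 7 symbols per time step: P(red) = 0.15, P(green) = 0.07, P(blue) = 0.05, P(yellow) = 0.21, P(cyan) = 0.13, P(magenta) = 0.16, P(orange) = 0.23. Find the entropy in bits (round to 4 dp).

2.6613 bits

H = −Σ pᵢ log₂ pᵢ.
−0.15·log₂(0.15) = 0.4105
−0.07·log₂(0.07) = 0.2686
−0.05·log₂(0.05) = 0.2161
−0.21·log₂(0.21) = 0.4728
−0.13·log₂(0.13) = 0.3826
−0.16·log₂(0.16) = 0.4230
−0.23·log₂(0.23) = 0.4877
Sum ≈ 2.6613 → 2.6613 bits.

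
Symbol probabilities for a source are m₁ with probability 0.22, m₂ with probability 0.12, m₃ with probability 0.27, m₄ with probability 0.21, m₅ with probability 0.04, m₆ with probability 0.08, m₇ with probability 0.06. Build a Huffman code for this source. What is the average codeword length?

2.58 bits/symbol

Repeatedly combine the two least-probable nodes; the expected code length is the sum of the merged weights.
merge 1/25 + 3/50 → 1/10
merge 2/25 + 1/10 → 9/50
merge 3/25 + 9/50 → 3/10
merge 21/100 + 11/50 → 43/100
merge 27/100 + 3/10 → 57/100
merge 43/100 + 57/100 → 1
L = 1/10 + 9/50 + 3/10 + 43/100 + 57/100 + 1 = 129/50 = 2.58 bits/symbol.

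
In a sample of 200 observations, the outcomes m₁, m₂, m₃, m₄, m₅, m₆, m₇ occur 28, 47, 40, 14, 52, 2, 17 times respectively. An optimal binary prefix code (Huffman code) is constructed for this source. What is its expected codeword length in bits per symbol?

2.55 bits/symbol

Probabilities are the counts divided by 200.
Repeatedly combine the two least-probable nodes; the expected code length is the sum of the merged weights.
merge 1/100 + 7/100 → 2/25
merge 2/25 + 17/200 → 33/200
merge 7/50 + 33/200 → 61/200
merge 1/5 + 47/200 → 87/200
merge 13/50 + 61/200 → 113/200
merge 87/200 + 113/200 → 1
L = 2/25 + 33/200 + 61/200 + 87/200 + 113/200 + 1 = 51/20 = 2.55 bits/symbol.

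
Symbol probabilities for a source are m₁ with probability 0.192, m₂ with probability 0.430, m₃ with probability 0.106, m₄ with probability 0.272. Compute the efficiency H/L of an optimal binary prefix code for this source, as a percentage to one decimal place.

Entropy H = −Σ p log₂ p ≈ 1.8348 bits.
Huffman merges: 53/500+24/125→149/500; 34/125+149/500→57/100; 43/100+57/100→1. L = 467/250 ≈ 1.8680.
Efficiency = H/L = 1.8348/1.8680 = 98.2%.

98.2%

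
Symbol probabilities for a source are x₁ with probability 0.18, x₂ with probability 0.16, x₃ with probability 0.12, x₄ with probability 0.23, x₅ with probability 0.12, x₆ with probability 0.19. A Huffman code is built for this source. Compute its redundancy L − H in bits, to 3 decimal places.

0.035 bits

Entropy H = −Σ p log₂ p ≈ 2.5454 bits.
Huffman merges: 3/25+3/25→6/25; 4/25+9/50→17/50; 19/100+23/100→21/50; 6/25+17/50→29/50; 21/50+29/50→1. L = 129/50 ≈ 2.5800.
L − H = 2.5800 − 2.5454 = 0.035 bits.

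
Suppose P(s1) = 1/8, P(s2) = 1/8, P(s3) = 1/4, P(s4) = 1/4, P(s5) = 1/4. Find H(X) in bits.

Each probability is a power of 1/2, so log₂(1/p) is an integer.
H = Σ p·log₂(1/p) = 1/8·3 + 1/8·3 + 1/4·2 + 1/4·2 + 1/4·2 = 2.25 bits.

2.25 bits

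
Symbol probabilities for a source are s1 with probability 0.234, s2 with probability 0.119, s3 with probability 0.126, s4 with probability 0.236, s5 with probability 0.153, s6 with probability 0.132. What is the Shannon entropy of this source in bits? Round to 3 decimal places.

2.524 bits

H = −Σ pᵢ log₂ pᵢ.
−0.234·log₂(0.234) = 0.4903
−0.119·log₂(0.119) = 0.3654
−0.126·log₂(0.126) = 0.3766
−0.236·log₂(0.236) = 0.4916
−0.153·log₂(0.153) = 0.4144
−0.132·log₂(0.132) = 0.3856
Sum ≈ 2.5240 → 2.524 bits.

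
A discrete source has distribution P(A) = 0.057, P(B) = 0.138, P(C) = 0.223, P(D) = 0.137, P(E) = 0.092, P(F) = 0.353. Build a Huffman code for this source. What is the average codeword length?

2.424 bits/symbol

Repeatedly combine the two least-probable nodes; the expected code length is the sum of the merged weights.
merge 57/1000 + 23/250 → 149/1000
merge 137/1000 + 69/500 → 11/40
merge 149/1000 + 223/1000 → 93/250
merge 11/40 + 353/1000 → 157/250
merge 93/250 + 157/250 → 1
L = 149/1000 + 11/40 + 93/250 + 157/250 + 1 = 303/125 = 2.424 bits/symbol.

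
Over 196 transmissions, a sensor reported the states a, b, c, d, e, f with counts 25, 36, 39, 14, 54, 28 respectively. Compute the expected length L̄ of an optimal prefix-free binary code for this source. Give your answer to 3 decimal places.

Probabilities are the counts divided by 196.
Repeatedly combine the two least-probable nodes; the expected code length is the sum of the merged weights.
merge 1/14 + 25/196 → 39/196
merge 1/7 + 9/49 → 16/49
merge 39/196 + 39/196 → 39/98
merge 27/98 + 16/49 → 59/98
merge 39/98 + 59/98 → 1
L = 39/196 + 16/49 + 39/98 + 59/98 + 1 = 495/196 ≈ 2.526 bits/symbol.

2.526 bits/symbol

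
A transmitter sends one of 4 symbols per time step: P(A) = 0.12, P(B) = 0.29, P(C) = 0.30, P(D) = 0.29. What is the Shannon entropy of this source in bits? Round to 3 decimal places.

1.924 bits

H = −Σ pᵢ log₂ pᵢ.
−0.12·log₂(0.12) = 0.3671
−0.29·log₂(0.29) = 0.5179
−0.30·log₂(0.30) = 0.5211
−0.29·log₂(0.29) = 0.5179
Sum ≈ 1.9240 → 1.924 bits.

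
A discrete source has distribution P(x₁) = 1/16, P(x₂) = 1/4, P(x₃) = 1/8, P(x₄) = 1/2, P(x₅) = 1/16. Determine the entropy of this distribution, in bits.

Each probability is a power of 1/2, so log₂(1/p) is an integer.
H = Σ p·log₂(1/p) = 1/16·4 + 1/4·2 + 1/8·3 + 1/2·1 + 1/16·4 = 1.875 bits.

1.875 bits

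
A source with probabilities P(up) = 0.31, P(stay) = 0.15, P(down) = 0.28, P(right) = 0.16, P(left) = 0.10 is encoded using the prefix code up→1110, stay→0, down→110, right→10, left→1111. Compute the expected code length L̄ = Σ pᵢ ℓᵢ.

2.95 bits/symbol

L̄ = Σ pᵢ·ℓᵢ = 0.31·4 + 0.15·1 + 0.28·3 + 0.16·2 + 0.10·4 = 2.95 bits/symbol.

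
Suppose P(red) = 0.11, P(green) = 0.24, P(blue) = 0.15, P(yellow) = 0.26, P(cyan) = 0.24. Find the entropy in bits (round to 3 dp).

2.254 bits

H = −Σ pᵢ log₂ pᵢ.
−0.11·log₂(0.11) = 0.3503
−0.24·log₂(0.24) = 0.4941
−0.15·log₂(0.15) = 0.4105
−0.26·log₂(0.26) = 0.5053
−0.24·log₂(0.24) = 0.4941
Sum ≈ 2.2544 → 2.254 bits.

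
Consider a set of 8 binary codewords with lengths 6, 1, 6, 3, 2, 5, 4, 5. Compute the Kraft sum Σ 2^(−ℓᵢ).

With common denominator 2^6 = 64: Σ 2^(−ℓᵢ) = 1/64 + 32/64 + 1/64 + 8/64 + 16/64 + 2/64 + 4/64 + 2/64 = 66/64 = 1.03125.

1.03125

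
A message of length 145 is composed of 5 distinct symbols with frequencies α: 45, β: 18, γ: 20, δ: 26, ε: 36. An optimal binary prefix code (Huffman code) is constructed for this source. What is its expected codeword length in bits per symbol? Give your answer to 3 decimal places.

Probabilities are the counts divided by 145.
Repeatedly combine the two least-probable nodes; the expected code length is the sum of the merged weights.
merge 18/145 + 4/29 → 38/145
merge 26/145 + 36/145 → 62/145
merge 38/145 + 9/29 → 83/145
merge 62/145 + 83/145 → 1
L = 38/145 + 62/145 + 83/145 + 1 = 328/145 ≈ 2.262 bits/symbol.

2.262 bits/symbol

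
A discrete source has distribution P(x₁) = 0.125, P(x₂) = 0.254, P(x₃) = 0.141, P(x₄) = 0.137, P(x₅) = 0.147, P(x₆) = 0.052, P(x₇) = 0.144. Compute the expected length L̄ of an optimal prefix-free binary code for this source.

2.746 bits/symbol

Repeatedly combine the two least-probable nodes; the expected code length is the sum of the merged weights.
merge 13/250 + 1/8 → 177/1000
merge 137/1000 + 141/1000 → 139/500
merge 18/125 + 147/1000 → 291/1000
merge 177/1000 + 127/500 → 431/1000
merge 139/500 + 291/1000 → 569/1000
merge 431/1000 + 569/1000 → 1
L = 177/1000 + 139/500 + 291/1000 + 431/1000 + 569/1000 + 1 = 1373/500 = 2.746 bits/symbol.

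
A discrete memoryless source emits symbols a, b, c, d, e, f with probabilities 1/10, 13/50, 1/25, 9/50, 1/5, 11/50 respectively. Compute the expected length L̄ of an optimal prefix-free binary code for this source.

2.46 bits/symbol

Repeatedly combine the two least-probable nodes; the expected code length is the sum of the merged weights.
merge 1/25 + 1/10 → 7/50
merge 7/50 + 9/50 → 8/25
merge 1/5 + 11/50 → 21/50
merge 13/50 + 8/25 → 29/50
merge 21/50 + 29/50 → 1
L = 7/50 + 8/25 + 21/50 + 29/50 + 1 = 123/50 = 2.46 bits/symbol.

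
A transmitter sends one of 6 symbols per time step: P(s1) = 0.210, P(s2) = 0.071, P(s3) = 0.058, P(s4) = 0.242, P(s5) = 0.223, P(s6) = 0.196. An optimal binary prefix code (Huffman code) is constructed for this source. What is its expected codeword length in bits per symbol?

Repeatedly combine the two least-probable nodes; the expected code length is the sum of the merged weights.
merge 29/500 + 71/1000 → 129/1000
merge 129/1000 + 49/250 → 13/40
merge 21/100 + 223/1000 → 433/1000
merge 121/500 + 13/40 → 567/1000
merge 433/1000 + 567/1000 → 1
L = 129/1000 + 13/40 + 433/1000 + 567/1000 + 1 = 1227/500 = 2.454 bits/symbol.

2.454 bits/symbol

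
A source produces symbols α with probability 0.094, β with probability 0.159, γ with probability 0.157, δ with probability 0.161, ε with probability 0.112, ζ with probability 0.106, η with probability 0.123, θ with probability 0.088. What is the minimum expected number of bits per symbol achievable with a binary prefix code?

3 bits/symbol

Repeatedly combine the two least-probable nodes; the expected code length is the sum of the merged weights.
merge 11/125 + 47/500 → 91/500
merge 53/500 + 14/125 → 109/500
merge 123/1000 + 157/1000 → 7/25
merge 159/1000 + 161/1000 → 8/25
merge 91/500 + 109/500 → 2/5
merge 7/25 + 8/25 → 3/5
merge 2/5 + 3/5 → 1
L = 91/500 + 109/500 + 7/25 + 8/25 + 2/5 + 3/5 + 1 = 3 bits/symbol.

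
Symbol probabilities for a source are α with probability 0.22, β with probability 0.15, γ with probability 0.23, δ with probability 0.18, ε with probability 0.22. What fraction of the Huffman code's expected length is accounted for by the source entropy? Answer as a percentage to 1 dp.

Entropy H = −Σ p log₂ p ≈ 2.3047 bits.
Huffman merges: 3/20+9/50→33/100; 11/50+11/50→11/25; 23/100+33/100→14/25; 11/25+14/25→1. L = 233/100 ≈ 2.3300.
Efficiency = H/L = 2.3047/2.3300 = 98.9%.

98.9%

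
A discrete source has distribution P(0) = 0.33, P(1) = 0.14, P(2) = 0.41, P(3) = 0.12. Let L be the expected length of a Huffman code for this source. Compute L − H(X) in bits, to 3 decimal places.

0.031 bits

Entropy H = −Σ p log₂ p ≈ 1.8194 bits.
Huffman merges: 3/25+7/50→13/50; 13/50+33/100→59/100; 41/100+59/100→1. L = 37/20 ≈ 1.8500.
L − H = 1.8500 − 1.8194 = 0.031 bits.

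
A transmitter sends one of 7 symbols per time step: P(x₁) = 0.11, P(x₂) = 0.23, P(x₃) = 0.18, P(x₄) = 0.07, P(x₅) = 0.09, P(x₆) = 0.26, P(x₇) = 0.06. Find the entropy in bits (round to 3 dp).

2.613 bits

H = −Σ pᵢ log₂ pᵢ.
−0.11·log₂(0.11) = 0.3503
−0.23·log₂(0.23) = 0.4877
−0.18·log₂(0.18) = 0.4453
−0.07·log₂(0.07) = 0.2686
−0.09·log₂(0.09) = 0.3127
−0.26·log₂(0.26) = 0.5053
−0.06·log₂(0.06) = 0.2435
Sum ≈ 2.6133 → 2.613 bits.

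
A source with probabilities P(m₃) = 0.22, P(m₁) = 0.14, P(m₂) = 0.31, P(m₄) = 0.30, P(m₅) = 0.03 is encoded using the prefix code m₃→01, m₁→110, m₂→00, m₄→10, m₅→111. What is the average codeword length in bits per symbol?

2.17 bits/symbol

L̄ = Σ pᵢ·ℓᵢ = 0.22·2 + 0.14·3 + 0.31·2 + 0.30·2 + 0.03·3 = 2.17 bits/symbol.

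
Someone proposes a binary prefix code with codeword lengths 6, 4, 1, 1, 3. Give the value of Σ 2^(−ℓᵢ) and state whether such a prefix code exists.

1.203125; no

With common denominator 2^6 = 64: Σ 2^(−ℓᵢ) = 1/64 + 4/64 + 32/64 + 32/64 + 8/64 = 77/64 = 1.203125.
Kraft's inequality requires Σ ≤ 1; here Σ = 1.203125 > 1, so no such prefix code exists.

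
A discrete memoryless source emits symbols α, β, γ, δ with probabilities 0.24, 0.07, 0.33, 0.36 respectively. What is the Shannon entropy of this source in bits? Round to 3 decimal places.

H = −Σ pᵢ log₂ pᵢ.
−0.24·log₂(0.24) = 0.4941
−0.07·log₂(0.07) = 0.2686
−0.33·log₂(0.33) = 0.5278
−0.36·log₂(0.36) = 0.5306
Sum ≈ 1.8211 → 1.821 bits.

1.821 bits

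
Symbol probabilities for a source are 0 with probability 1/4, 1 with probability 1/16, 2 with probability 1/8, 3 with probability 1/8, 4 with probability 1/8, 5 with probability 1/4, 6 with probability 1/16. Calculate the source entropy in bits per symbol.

Each probability is a power of 1/2, so log₂(1/p) is an integer.
H = Σ p·log₂(1/p) = 1/4·2 + 1/16·4 + 1/8·3 + 1/8·3 + 1/8·3 + 1/4·2 + 1/16·4 = 2.625 bits.

2.625 bits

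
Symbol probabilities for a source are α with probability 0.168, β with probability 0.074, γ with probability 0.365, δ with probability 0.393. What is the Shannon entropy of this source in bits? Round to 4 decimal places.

H = −Σ pᵢ log₂ pᵢ.
−0.168·log₂(0.168) = 0.4323
−0.074·log₂(0.074) = 0.2780
−0.365·log₂(0.365) = 0.5307
−0.393·log₂(0.393) = 0.5295
Sum ≈ 1.7706 → 1.7706 bits.

1.7706 bits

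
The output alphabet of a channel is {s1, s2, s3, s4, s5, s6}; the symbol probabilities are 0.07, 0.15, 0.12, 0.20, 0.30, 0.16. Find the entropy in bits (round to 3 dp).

2.455 bits

H = −Σ pᵢ log₂ pᵢ.
−0.07·log₂(0.07) = 0.2686
−0.15·log₂(0.15) = 0.4105
−0.12·log₂(0.12) = 0.3671
−0.20·log₂(0.20) = 0.4644
−0.30·log₂(0.30) = 0.5211
−0.16·log₂(0.16) = 0.4230
Sum ≈ 2.4547 → 2.455 bits.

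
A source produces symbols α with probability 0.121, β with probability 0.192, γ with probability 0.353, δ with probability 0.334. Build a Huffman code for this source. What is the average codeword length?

1.96 bits/symbol

Repeatedly combine the two least-probable nodes; the expected code length is the sum of the merged weights.
merge 121/1000 + 24/125 → 313/1000
merge 313/1000 + 167/500 → 647/1000
merge 353/1000 + 647/1000 → 1
L = 313/1000 + 647/1000 + 1 = 49/25 = 1.96 bits/symbol.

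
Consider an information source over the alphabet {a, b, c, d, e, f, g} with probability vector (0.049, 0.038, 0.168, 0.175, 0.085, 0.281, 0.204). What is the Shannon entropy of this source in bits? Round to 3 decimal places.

H = −Σ pᵢ log₂ pᵢ.
−0.049·log₂(0.049) = 0.2132
−0.038·log₂(0.038) = 0.1793
−0.168·log₂(0.168) = 0.4323
−0.175·log₂(0.175) = 0.4401
−0.085·log₂(0.085) = 0.3023
−0.281·log₂(0.281) = 0.5146
−0.204·log₂(0.204) = 0.4678
Sum ≈ 2.5496 → 2.550 bits.

2.550 bits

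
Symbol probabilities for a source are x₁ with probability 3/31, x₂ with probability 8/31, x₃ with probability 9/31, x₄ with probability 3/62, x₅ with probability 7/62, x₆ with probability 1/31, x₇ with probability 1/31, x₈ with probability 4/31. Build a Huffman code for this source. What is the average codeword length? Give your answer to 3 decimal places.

2.629 bits/symbol

Repeatedly combine the two least-probable nodes; the expected code length is the sum of the merged weights.
merge 1/31 + 1/31 → 2/31
merge 3/62 + 2/31 → 7/62
merge 3/31 + 7/62 → 13/62
merge 7/62 + 4/31 → 15/62
merge 13/62 + 15/62 → 14/31
merge 8/31 + 9/31 → 17/31
merge 14/31 + 17/31 → 1
L = 2/31 + 7/62 + 13/62 + 15/62 + 14/31 + 17/31 + 1 = 163/62 ≈ 2.629 bits/symbol.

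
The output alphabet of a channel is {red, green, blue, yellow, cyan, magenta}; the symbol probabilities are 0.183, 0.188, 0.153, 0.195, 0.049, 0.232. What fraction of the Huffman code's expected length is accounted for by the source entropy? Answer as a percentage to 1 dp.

96.3%

Entropy H = −Σ p log₂ p ≈ 2.4782 bits.
Huffman merges: 49/1000+153/1000→101/500; 183/1000+47/250→371/1000; 39/200+101/500→397/1000; 29/125+371/1000→603/1000; 397/1000+603/1000→1. L = 2573/1000 ≈ 2.5730.
Efficiency = H/L = 2.4782/2.5730 = 96.3%.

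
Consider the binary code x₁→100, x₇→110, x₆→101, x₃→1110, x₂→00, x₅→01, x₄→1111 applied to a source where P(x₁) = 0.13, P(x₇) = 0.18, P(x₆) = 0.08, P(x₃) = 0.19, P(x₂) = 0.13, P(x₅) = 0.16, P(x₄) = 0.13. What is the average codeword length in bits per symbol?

3.03 bits/symbol

L̄ = Σ pᵢ·ℓᵢ = 0.13·3 + 0.18·3 + 0.08·3 + 0.19·4 + 0.13·2 + 0.16·2 + 0.13·4 = 3.03 bits/symbol.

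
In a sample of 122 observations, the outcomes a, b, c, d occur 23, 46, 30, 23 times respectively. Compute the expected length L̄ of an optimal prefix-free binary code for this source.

2 bits/symbol

Probabilities are the counts divided by 122.
Repeatedly combine the two least-probable nodes; the expected code length is the sum of the merged weights.
merge 23/122 + 23/122 → 23/61
merge 15/61 + 23/61 → 38/61
merge 23/61 + 38/61 → 1
L = 23/61 + 38/61 + 1 = 2 bits/symbol.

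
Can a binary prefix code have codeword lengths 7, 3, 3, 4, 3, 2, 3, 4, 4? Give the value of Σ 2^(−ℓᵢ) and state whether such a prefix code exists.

With common denominator 2^7 = 128: Σ 2^(−ℓᵢ) = 1/128 + 16/128 + 16/128 + 8/128 + 16/128 + 32/128 + 16/128 + 8/128 + 8/128 = 121/128 = 0.9453125.
Kraft's inequality requires Σ ≤ 1; here Σ = 0.9453125 ≤ 1, so such a prefix code exists.

0.9453125; yes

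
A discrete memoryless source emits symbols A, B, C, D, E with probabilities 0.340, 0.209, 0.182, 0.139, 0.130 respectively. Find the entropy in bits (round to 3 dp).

2.227 bits

H = −Σ pᵢ log₂ pᵢ.
−0.340·log₂(0.340) = 0.5292
−0.209·log₂(0.209) = 0.4720
−0.182·log₂(0.182) = 0.4474
−0.139·log₂(0.139) = 0.3957
−0.130·log₂(0.130) = 0.3826
Sum ≈ 2.2269 → 2.227 bits.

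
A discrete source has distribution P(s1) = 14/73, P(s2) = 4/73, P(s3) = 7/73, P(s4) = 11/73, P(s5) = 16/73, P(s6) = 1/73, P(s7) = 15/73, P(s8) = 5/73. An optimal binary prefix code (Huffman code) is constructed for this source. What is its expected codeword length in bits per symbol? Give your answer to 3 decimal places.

2.781 bits/symbol

Repeatedly combine the two least-probable nodes; the expected code length is the sum of the merged weights.
merge 1/73 + 4/73 → 5/73
merge 5/73 + 5/73 → 10/73
merge 7/73 + 10/73 → 17/73
merge 11/73 + 14/73 → 25/73
merge 15/73 + 16/73 → 31/73
merge 17/73 + 25/73 → 42/73
merge 31/73 + 42/73 → 1
L = 5/73 + 10/73 + 17/73 + 25/73 + 31/73 + 42/73 + 1 = 203/73 ≈ 2.781 bits/symbol.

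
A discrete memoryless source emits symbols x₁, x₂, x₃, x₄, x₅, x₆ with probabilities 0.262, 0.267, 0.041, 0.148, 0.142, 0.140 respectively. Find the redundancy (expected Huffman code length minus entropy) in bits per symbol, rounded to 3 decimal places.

Entropy H = −Σ p log₂ p ≈ 2.4088 bits.
Huffman merges: 41/1000+7/50→181/1000; 71/500+37/250→29/100; 181/1000+131/500→443/1000; 267/1000+29/100→557/1000; 443/1000+557/1000→1. L = 2471/1000 ≈ 2.4710.
L − H = 2.4710 − 2.4088 = 0.062 bits.

0.062 bits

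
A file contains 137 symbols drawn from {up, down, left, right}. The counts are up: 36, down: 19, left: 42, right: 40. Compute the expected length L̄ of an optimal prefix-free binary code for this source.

2 bits/symbol

Probabilities are the counts divided by 137.
Repeatedly combine the two least-probable nodes; the expected code length is the sum of the merged weights.
merge 19/137 + 36/137 → 55/137
merge 40/137 + 42/137 → 82/137
merge 55/137 + 82/137 → 1
L = 55/137 + 82/137 + 1 = 2 bits/symbol.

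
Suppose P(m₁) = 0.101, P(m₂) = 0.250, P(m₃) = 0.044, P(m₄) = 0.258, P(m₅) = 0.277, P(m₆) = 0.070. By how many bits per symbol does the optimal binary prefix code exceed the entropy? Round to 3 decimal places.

0.011 bits

Entropy H = −Σ p log₂ p ≈ 2.3182 bits.
Huffman merges: 11/250+7/100→57/500; 101/1000+57/500→43/200; 43/200+1/4→93/200; 129/500+277/1000→107/200; 93/200+107/200→1. L = 2329/1000 ≈ 2.3290.
L − H = 2.3290 − 2.3182 = 0.011 bits.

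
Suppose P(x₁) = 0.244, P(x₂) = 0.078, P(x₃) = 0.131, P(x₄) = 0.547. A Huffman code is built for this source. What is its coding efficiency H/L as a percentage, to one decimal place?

Entropy H = −Σ p log₂ p ≈ 1.6439 bits.
Huffman merges: 39/500+131/1000→209/1000; 209/1000+61/250→453/1000; 453/1000+547/1000→1. L = 831/500 ≈ 1.6620.
Efficiency = H/L = 1.6439/1.6620 = 98.9%.

98.9%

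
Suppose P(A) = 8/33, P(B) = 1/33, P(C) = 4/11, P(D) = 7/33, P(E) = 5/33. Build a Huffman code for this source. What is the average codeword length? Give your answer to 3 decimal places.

Repeatedly combine the two least-probable nodes; the expected code length is the sum of the merged weights.
merge 1/33 + 5/33 → 2/11
merge 2/11 + 7/33 → 13/33
merge 8/33 + 4/11 → 20/33
merge 13/33 + 20/33 → 1
L = 2/11 + 13/33 + 20/33 + 1 = 24/11 ≈ 2.182 bits/symbol.

2.182 bits/symbol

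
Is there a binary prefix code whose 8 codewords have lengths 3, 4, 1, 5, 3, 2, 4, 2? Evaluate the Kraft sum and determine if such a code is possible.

1.40625; no

With common denominator 2^5 = 32: Σ 2^(−ℓᵢ) = 4/32 + 2/32 + 16/32 + 1/32 + 4/32 + 8/32 + 2/32 + 8/32 = 45/32 = 1.40625.
Kraft's inequality requires Σ ≤ 1; here Σ = 1.40625 > 1, so no such prefix code exists.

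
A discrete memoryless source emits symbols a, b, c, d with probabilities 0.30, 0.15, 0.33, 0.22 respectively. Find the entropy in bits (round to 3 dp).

1.940 bits

H = −Σ pᵢ log₂ pᵢ.
−0.30·log₂(0.30) = 0.5211
−0.15·log₂(0.15) = 0.4105
−0.33·log₂(0.33) = 0.5278
−0.22·log₂(0.22) = 0.4806
Sum ≈ 1.9400 → 1.940 bits.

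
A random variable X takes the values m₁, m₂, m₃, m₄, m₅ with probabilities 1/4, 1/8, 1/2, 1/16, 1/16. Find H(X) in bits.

Each probability is a power of 1/2, so log₂(1/p) is an integer.
H = Σ p·log₂(1/p) = 1/4·2 + 1/8·3 + 1/2·1 + 1/16·4 + 1/16·4 = 1.875 bits.

1.875 bits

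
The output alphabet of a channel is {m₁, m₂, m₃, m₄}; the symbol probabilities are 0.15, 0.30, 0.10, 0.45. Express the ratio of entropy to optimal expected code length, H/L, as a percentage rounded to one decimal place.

Entropy H = −Σ p log₂ p ≈ 1.7822 bits.
Huffman merges: 1/10+3/20→1/4; 1/4+3/10→11/20; 9/20+11/20→1. L = 9/5 ≈ 1.8000.
Efficiency = H/L = 1.7822/1.8000 = 99.0%.

99.0%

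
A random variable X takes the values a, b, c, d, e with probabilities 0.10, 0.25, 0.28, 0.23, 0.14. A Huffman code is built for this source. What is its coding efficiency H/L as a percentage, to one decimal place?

Entropy H = −Σ p log₂ p ≈ 2.2312 bits.
Huffman merges: 1/10+7/50→6/25; 23/100+6/25→47/100; 1/4+7/25→53/100; 47/100+53/100→1. L = 56/25 ≈ 2.2400.
Efficiency = H/L = 2.2312/2.2400 = 99.6%.

99.6%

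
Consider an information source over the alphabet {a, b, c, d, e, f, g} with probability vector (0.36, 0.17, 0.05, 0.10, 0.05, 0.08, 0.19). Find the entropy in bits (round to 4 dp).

H = −Σ pᵢ log₂ pᵢ.
−0.36·log₂(0.36) = 0.5306
−0.17·log₂(0.17) = 0.4346
−0.05·log₂(0.05) = 0.2161
−0.10·log₂(0.10) = 0.3322
−0.05·log₂(0.05) = 0.2161
−0.08·log₂(0.08) = 0.2915
−0.19·log₂(0.19) = 0.4552
Sum ≈ 2.4763 → 2.4763 bits.

2.4763 bits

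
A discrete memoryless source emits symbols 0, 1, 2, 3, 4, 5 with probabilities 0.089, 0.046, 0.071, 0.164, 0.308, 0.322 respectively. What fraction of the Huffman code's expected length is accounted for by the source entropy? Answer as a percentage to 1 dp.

97.4%

Entropy H = −Σ p log₂ p ≈ 2.2634 bits.
Huffman merges: 23/500+71/1000→117/1000; 89/1000+117/1000→103/500; 41/250+103/500→37/100; 77/250+161/500→63/100; 37/100+63/100→1. L = 2323/1000 ≈ 2.3230.
Efficiency = H/L = 2.2634/2.3230 = 97.4%.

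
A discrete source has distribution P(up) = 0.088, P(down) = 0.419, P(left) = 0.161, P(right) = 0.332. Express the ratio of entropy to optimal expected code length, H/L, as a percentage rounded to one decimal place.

97.6%

Entropy H = −Σ p log₂ p ≈ 1.7867 bits.
Huffman merges: 11/125+161/1000→249/1000; 249/1000+83/250→581/1000; 419/1000+581/1000→1. L = 183/100 ≈ 1.8300.
Efficiency = H/L = 1.7867/1.8300 = 97.6%.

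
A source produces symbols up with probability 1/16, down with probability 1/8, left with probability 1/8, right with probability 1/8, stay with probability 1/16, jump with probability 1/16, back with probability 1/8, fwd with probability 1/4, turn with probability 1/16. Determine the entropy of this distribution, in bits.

Each probability is a power of 1/2, so log₂(1/p) is an integer.
H = Σ p·log₂(1/p) = 1/16·4 + 1/8·3 + 1/8·3 + 1/8·3 + 1/16·4 + 1/16·4 + 1/8·3 + 1/4·2 + 1/16·4 = 3 bits.

3 bits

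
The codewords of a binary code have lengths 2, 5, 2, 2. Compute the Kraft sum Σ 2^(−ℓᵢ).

With common denominator 2^5 = 32: Σ 2^(−ℓᵢ) = 8/32 + 1/32 + 8/32 + 8/32 = 25/32 = 0.78125.

0.78125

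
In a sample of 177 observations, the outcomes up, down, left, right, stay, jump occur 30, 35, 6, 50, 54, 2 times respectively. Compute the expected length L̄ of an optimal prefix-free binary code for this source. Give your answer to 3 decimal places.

2.260 bits/symbol

Probabilities are the counts divided by 177.
Repeatedly combine the two least-probable nodes; the expected code length is the sum of the merged weights.
merge 2/177 + 2/59 → 8/177
merge 8/177 + 10/59 → 38/177
merge 35/177 + 38/177 → 73/177
merge 50/177 + 18/59 → 104/177
merge 73/177 + 104/177 → 1
L = 8/177 + 38/177 + 73/177 + 104/177 + 1 = 400/177 ≈ 2.260 bits/symbol.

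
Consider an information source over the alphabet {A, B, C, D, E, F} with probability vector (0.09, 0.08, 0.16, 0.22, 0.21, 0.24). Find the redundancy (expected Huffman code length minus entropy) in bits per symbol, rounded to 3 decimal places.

0.025 bits

Entropy H = −Σ p log₂ p ≈ 2.4747 bits.
Huffman merges: 2/25+9/100→17/100; 4/25+17/100→33/100; 21/100+11/50→43/100; 6/25+33/100→57/100; 43/100+57/100→1. L = 5/2 ≈ 2.5000.
L − H = 2.5000 − 2.4747 = 0.025 bits.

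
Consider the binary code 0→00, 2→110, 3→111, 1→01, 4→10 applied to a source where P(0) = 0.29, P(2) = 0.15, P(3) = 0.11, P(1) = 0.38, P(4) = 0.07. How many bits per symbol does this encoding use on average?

2.26 bits/symbol

L̄ = Σ pᵢ·ℓᵢ = 0.29·2 + 0.15·3 + 0.11·3 + 0.38·2 + 0.07·2 = 2.26 bits/symbol.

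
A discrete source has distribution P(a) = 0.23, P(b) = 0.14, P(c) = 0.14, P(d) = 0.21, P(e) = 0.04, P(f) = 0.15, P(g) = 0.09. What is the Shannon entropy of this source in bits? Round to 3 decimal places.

2.664 bits

H = −Σ pᵢ log₂ pᵢ.
−0.23·log₂(0.23) = 0.4877
−0.14·log₂(0.14) = 0.3971
−0.14·log₂(0.14) = 0.3971
−0.21·log₂(0.21) = 0.4728
−0.04·log₂(0.04) = 0.1858
−0.15·log₂(0.15) = 0.4105
−0.09·log₂(0.09) = 0.3127
Sum ≈ 2.6637 → 2.664 bits.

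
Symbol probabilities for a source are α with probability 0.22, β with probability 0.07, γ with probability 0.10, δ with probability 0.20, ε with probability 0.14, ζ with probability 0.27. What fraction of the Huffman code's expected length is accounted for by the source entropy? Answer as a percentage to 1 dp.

Entropy H = −Σ p log₂ p ≈ 2.4528 bits.
Huffman merges: 7/100+1/10→17/100; 7/50+17/100→31/100; 1/5+11/50→21/50; 27/100+31/100→29/50; 21/50+29/50→1. L = 62/25 ≈ 2.4800.
Efficiency = H/L = 2.4528/2.4800 = 98.9%.

98.9%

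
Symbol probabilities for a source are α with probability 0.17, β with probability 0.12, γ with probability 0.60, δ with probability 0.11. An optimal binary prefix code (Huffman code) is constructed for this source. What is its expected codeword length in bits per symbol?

Repeatedly combine the two least-probable nodes; the expected code length is the sum of the merged weights.
merge 11/100 + 3/25 → 23/100
merge 17/100 + 23/100 → 2/5
merge 2/5 + 3/5 → 1
L = 23/100 + 2/5 + 1 = 163/100 = 1.63 bits/symbol.

1.63 bits/symbol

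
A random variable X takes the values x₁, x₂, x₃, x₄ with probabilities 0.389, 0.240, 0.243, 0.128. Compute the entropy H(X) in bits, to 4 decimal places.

1.8996 bits

H = −Σ pᵢ log₂ pᵢ.
−0.389·log₂(0.389) = 0.5299
−0.240·log₂(0.240) = 0.4941
−0.243·log₂(0.243) = 0.4960
−0.128·log₂(0.128) = 0.3796
Sum ≈ 1.8996 → 1.8996 bits.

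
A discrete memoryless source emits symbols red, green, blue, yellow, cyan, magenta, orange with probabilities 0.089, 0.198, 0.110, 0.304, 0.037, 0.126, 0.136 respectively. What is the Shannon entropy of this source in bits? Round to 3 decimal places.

H = −Σ pᵢ log₂ pᵢ.
−0.089·log₂(0.089) = 0.3106
−0.198·log₂(0.198) = 0.4626
−0.110·log₂(0.110) = 0.3503
−0.304·log₂(0.304) = 0.5222
−0.037·log₂(0.037) = 0.1760
−0.126·log₂(0.126) = 0.3766
−0.136·log₂(0.136) = 0.3915
Sum ≈ 2.5897 → 2.590 bits.

2.590 bits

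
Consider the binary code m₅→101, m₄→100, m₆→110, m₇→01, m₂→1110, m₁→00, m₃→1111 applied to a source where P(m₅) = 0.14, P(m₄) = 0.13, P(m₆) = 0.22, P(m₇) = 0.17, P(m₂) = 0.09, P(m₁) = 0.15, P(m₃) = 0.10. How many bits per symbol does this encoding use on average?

L̄ = Σ pᵢ·ℓᵢ = 0.14·3 + 0.13·3 + 0.22·3 + 0.17·2 + 0.09·4 + 0.15·2 + 0.10·4 = 2.87 bits/symbol.

2.87 bits/symbol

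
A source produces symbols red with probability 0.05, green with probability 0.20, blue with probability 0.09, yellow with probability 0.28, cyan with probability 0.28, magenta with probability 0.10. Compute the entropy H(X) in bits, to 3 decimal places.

2.354 bits

H = −Σ pᵢ log₂ pᵢ.
−0.05·log₂(0.05) = 0.2161
−0.20·log₂(0.20) = 0.4644
−0.09·log₂(0.09) = 0.3127
−0.28·log₂(0.28) = 0.5142
−0.28·log₂(0.28) = 0.5142
−0.10·log₂(0.10) = 0.3322
Sum ≈ 2.3538 → 2.354 bits.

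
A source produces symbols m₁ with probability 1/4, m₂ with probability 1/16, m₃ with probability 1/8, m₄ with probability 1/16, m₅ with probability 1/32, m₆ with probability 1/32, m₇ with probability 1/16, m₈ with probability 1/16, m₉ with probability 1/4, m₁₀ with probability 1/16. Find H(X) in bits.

2.9375 bits

Each probability is a power of 1/2, so log₂(1/p) is an integer.
H = Σ p·log₂(1/p) = 1/4·2 + 1/16·4 + 1/8·3 + 1/16·4 + 1/32·5 + 1/32·5 + 1/16·4 + 1/16·4 + 1/4·2 + 1/16·4 = 2.9375 bits.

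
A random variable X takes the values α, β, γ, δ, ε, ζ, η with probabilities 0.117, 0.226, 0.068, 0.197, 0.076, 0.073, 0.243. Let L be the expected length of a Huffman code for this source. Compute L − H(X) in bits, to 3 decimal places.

Entropy H = −Σ p log₂ p ≈ 2.6267 bits.
Huffman merges: 17/250+73/1000→141/1000; 19/250+117/1000→193/1000; 141/1000+193/1000→167/500; 197/1000+113/500→423/1000; 243/1000+167/500→577/1000; 423/1000+577/1000→1. L = 667/250 ≈ 2.6680.
L − H = 2.6680 − 2.6267 = 0.041 bits.

0.041 bits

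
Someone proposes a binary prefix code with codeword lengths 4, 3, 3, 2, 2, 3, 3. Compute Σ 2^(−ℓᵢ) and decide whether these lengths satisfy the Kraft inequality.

With common denominator 2^4 = 16: Σ 2^(−ℓᵢ) = 1/16 + 2/16 + 2/16 + 4/16 + 4/16 + 2/16 + 2/16 = 17/16 = 1.0625.
Kraft's inequality requires Σ ≤ 1; here Σ = 1.0625 > 1, so no such prefix code exists.

1.0625; no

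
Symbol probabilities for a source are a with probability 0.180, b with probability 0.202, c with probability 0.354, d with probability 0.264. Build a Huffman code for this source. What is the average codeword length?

2 bits/symbol

Repeatedly combine the two least-probable nodes; the expected code length is the sum of the merged weights.
merge 9/50 + 101/500 → 191/500
merge 33/125 + 177/500 → 309/500
merge 191/500 + 309/500 → 1
L = 191/500 + 309/500 + 1 = 2 bits/symbol.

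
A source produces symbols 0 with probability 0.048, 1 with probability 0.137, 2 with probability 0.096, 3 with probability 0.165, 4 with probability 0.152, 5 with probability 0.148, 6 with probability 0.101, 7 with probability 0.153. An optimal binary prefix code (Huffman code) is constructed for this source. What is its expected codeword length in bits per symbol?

Repeatedly combine the two least-probable nodes; the expected code length is the sum of the merged weights.
merge 6/125 + 12/125 → 18/125
merge 101/1000 + 137/1000 → 119/500
merge 18/125 + 37/250 → 73/250
merge 19/125 + 153/1000 → 61/200
merge 33/200 + 119/500 → 403/1000
merge 73/250 + 61/200 → 597/1000
merge 403/1000 + 597/1000 → 1
L = 18/125 + 119/500 + 73/250 + 61/200 + 403/1000 + 597/1000 + 1 = 2979/1000 = 2.979 bits/symbol.

2.979 bits/symbol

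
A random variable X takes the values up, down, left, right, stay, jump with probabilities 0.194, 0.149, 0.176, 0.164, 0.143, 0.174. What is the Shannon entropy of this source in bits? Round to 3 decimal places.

2.577 bits

H = −Σ pᵢ log₂ pᵢ.
−0.194·log₂(0.194) = 0.4590
−0.149·log₂(0.149) = 0.4092
−0.176·log₂(0.176) = 0.4411
−0.164·log₂(0.164) = 0.4278
−0.143·log₂(0.143) = 0.4012
−0.174·log₂(0.174) = 0.4390
Sum ≈ 2.5773 → 2.577 bits.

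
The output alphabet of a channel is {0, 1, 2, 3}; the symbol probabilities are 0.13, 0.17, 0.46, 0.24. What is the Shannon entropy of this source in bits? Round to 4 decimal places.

1.8267 bits

H = −Σ pᵢ log₂ pᵢ.
−0.13·log₂(0.13) = 0.3826
−0.17·log₂(0.17) = 0.4346
−0.46·log₂(0.46) = 0.5153
−0.24·log₂(0.24) = 0.4941
Sum ≈ 1.8267 → 1.8267 bits.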